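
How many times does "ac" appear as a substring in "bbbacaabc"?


Searching for "ac" in "bbbacaabc"
Scanning each position:
  Position 0: "bb" => no
  Position 1: "bb" => no
  Position 2: "ba" => no
  Position 3: "ac" => MATCH
  Position 4: "ca" => no
  Position 5: "aa" => no
  Position 6: "ab" => no
  Position 7: "bc" => no
Total occurrences: 1

1


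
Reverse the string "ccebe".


Input: ccebe
Reading characters right to left:
  Position 4: 'e'
  Position 3: 'b'
  Position 2: 'e'
  Position 1: 'c'
  Position 0: 'c'
Reversed: ebecc

ebecc


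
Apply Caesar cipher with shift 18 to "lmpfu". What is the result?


Caesar cipher: shift "lmpfu" by 18
  'l' (pos 11) + 18 = pos 3 = 'd'
  'm' (pos 12) + 18 = pos 4 = 'e'
  'p' (pos 15) + 18 = pos 7 = 'h'
  'f' (pos 5) + 18 = pos 23 = 'x'
  'u' (pos 20) + 18 = pos 12 = 'm'
Result: dehxm

dehxm


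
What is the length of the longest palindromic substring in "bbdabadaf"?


Input: "bbdabadaf"
Checking substrings for palindromes:
  [2:7] "dabad" (len 5) => palindrome
  [3:6] "aba" (len 3) => palindrome
  [5:8] "ada" (len 3) => palindrome
  [0:2] "bb" (len 2) => palindrome
Longest palindromic substring: "dabad" with length 5

5


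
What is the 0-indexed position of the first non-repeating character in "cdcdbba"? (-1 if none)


Input: cdcdbba
Character frequencies:
  'a': 1
  'b': 2
  'c': 2
  'd': 2
Scanning left to right for freq == 1:
  Position 0 ('c'): freq=2, skip
  Position 1 ('d'): freq=2, skip
  Position 2 ('c'): freq=2, skip
  Position 3 ('d'): freq=2, skip
  Position 4 ('b'): freq=2, skip
  Position 5 ('b'): freq=2, skip
  Position 6 ('a'): unique! => answer = 6

6


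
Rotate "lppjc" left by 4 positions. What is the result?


Input: "lppjc", rotate left by 4
First 4 characters: "lppj"
Remaining characters: "c"
Concatenate remaining + first: "c" + "lppj" = "clppj"

clppj


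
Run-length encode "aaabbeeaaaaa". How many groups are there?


Input: aaabbeeaaaaa
Scanning for consecutive runs:
  Group 1: 'a' x 3 (positions 0-2)
  Group 2: 'b' x 2 (positions 3-4)
  Group 3: 'e' x 2 (positions 5-6)
  Group 4: 'a' x 5 (positions 7-11)
Total groups: 4

4


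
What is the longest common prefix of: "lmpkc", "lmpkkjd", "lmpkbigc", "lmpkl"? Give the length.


Words: lmpkc, lmpkkjd, lmpkbigc, lmpkl
  Position 0: all 'l' => match
  Position 1: all 'm' => match
  Position 2: all 'p' => match
  Position 3: all 'k' => match
  Position 4: ('c', 'k', 'b', 'l') => mismatch, stop
LCP = "lmpk" (length 4)

4


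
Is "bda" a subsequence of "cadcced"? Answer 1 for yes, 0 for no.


Check if "bda" is a subsequence of "cadcced"
Greedy scan:
  Position 0 ('c'): no match needed
  Position 1 ('a'): no match needed
  Position 2 ('d'): no match needed
  Position 3 ('c'): no match needed
  Position 4 ('c'): no match needed
  Position 5 ('e'): no match needed
  Position 6 ('d'): no match needed
Only matched 0/3 characters => not a subsequence

0


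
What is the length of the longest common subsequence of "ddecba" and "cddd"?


LCS of "ddecba" and "cddd"
DP table:
           c    d    d    d
      0    0    0    0    0
  d   0    0    1    1    1
  d   0    0    1    2    2
  e   0    0    1    2    2
  c   0    1    1    2    2
  b   0    1    1    2    2
  a   0    1    1    2    2
LCS length = dp[6][4] = 2

2


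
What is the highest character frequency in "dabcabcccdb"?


Input: dabcabcccdb
Character counts:
  'a': 2
  'b': 3
  'c': 4
  'd': 2
Maximum frequency: 4

4


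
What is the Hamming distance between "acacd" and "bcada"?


Comparing "acacd" and "bcada" position by position:
  Position 0: 'a' vs 'b' => differ
  Position 1: 'c' vs 'c' => same
  Position 2: 'a' vs 'a' => same
  Position 3: 'c' vs 'd' => differ
  Position 4: 'd' vs 'a' => differ
Total differences (Hamming distance): 3

3


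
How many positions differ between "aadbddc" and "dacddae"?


Comparing "aadbddc" and "dacddae" position by position:
  Position 0: 'a' vs 'd' => DIFFER
  Position 1: 'a' vs 'a' => same
  Position 2: 'd' vs 'c' => DIFFER
  Position 3: 'b' vs 'd' => DIFFER
  Position 4: 'd' vs 'd' => same
  Position 5: 'd' vs 'a' => DIFFER
  Position 6: 'c' vs 'e' => DIFFER
Positions that differ: 5

5


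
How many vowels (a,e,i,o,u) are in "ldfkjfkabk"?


Input: ldfkjfkabk
Checking each character:
  'l' at position 0: consonant
  'd' at position 1: consonant
  'f' at position 2: consonant
  'k' at position 3: consonant
  'j' at position 4: consonant
  'f' at position 5: consonant
  'k' at position 6: consonant
  'a' at position 7: vowel (running total: 1)
  'b' at position 8: consonant
  'k' at position 9: consonant
Total vowels: 1

1


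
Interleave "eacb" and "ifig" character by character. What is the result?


Interleaving "eacb" and "ifig":
  Position 0: 'e' from first, 'i' from second => "ei"
  Position 1: 'a' from first, 'f' from second => "af"
  Position 2: 'c' from first, 'i' from second => "ci"
  Position 3: 'b' from first, 'g' from second => "bg"
Result: eiafcibg

eiafcibg


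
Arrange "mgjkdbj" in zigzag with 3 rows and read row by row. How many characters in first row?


Zigzag "mgjkdbj" into 3 rows:
Placing characters:
  'm' => row 0
  'g' => row 1
  'j' => row 2
  'k' => row 1
  'd' => row 0
  'b' => row 1
  'j' => row 2
Rows:
  Row 0: "md"
  Row 1: "gkb"
  Row 2: "jj"
First row length: 2

2


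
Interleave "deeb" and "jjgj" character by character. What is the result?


Interleaving "deeb" and "jjgj":
  Position 0: 'd' from first, 'j' from second => "dj"
  Position 1: 'e' from first, 'j' from second => "ej"
  Position 2: 'e' from first, 'g' from second => "eg"
  Position 3: 'b' from first, 'j' from second => "bj"
Result: djejegbj

djejegbj


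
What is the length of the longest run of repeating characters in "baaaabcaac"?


Input: "baaaabcaac"
Scanning for longest run:
  Position 1 ('a'): new char, reset run to 1
  Position 2 ('a'): continues run of 'a', length=2
  Position 3 ('a'): continues run of 'a', length=3
  Position 4 ('a'): continues run of 'a', length=4
  Position 5 ('b'): new char, reset run to 1
  Position 6 ('c'): new char, reset run to 1
  Position 7 ('a'): new char, reset run to 1
  Position 8 ('a'): continues run of 'a', length=2
  Position 9 ('c'): new char, reset run to 1
Longest run: 'a' with length 4

4


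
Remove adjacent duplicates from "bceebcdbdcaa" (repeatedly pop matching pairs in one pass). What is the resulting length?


Input: bceebcdbdcaa
Stack-based adjacent duplicate removal:
  Read 'b': push. Stack: b
  Read 'c': push. Stack: bc
  Read 'e': push. Stack: bce
  Read 'e': matches stack top 'e' => pop. Stack: bc
  Read 'b': push. Stack: bcb
  Read 'c': push. Stack: bcbc
  Read 'd': push. Stack: bcbcd
  Read 'b': push. Stack: bcbcdb
  Read 'd': push. Stack: bcbcdbd
  Read 'c': push. Stack: bcbcdbdc
  Read 'a': push. Stack: bcbcdbdca
  Read 'a': matches stack top 'a' => pop. Stack: bcbcdbdc
Final stack: "bcbcdbdc" (length 8)

8


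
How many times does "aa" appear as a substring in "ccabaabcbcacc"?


Searching for "aa" in "ccabaabcbcacc"
Scanning each position:
  Position 0: "cc" => no
  Position 1: "ca" => no
  Position 2: "ab" => no
  Position 3: "ba" => no
  Position 4: "aa" => MATCH
  Position 5: "ab" => no
  Position 6: "bc" => no
  Position 7: "cb" => no
  Position 8: "bc" => no
  Position 9: "ca" => no
  Position 10: "ac" => no
  Position 11: "cc" => no
Total occurrences: 1

1


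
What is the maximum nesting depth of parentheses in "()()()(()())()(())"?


Input: "()()()(()())()(())"
Tracking depth:
  Position 0 '(': depth becomes 1
  Position 1 ')': depth becomes 0
  Position 2 '(': depth becomes 1
  Position 3 ')': depth becomes 0
  Position 4 '(': depth becomes 1
  Position 5 ')': depth becomes 0
  Position 6 '(': depth becomes 1
  Position 7 '(': depth becomes 2
  Position 8 ')': depth becomes 1
  Position 9 '(': depth becomes 2
  Position 10 ')': depth becomes 1
  Position 11 ')': depth becomes 0
  Position 12 '(': depth becomes 1
  Position 13 ')': depth becomes 0
  Position 14 '(': depth becomes 1
  Position 15 '(': depth becomes 2
  Position 16 ')': depth becomes 1
  Position 17 ')': depth becomes 0
Maximum depth reached: 2

2


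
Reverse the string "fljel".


Input: fljel
Reading characters right to left:
  Position 4: 'l'
  Position 3: 'e'
  Position 2: 'j'
  Position 1: 'l'
  Position 0: 'f'
Reversed: lejlf

lejlf


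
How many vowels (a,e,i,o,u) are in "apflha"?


Input: apflha
Checking each character:
  'a' at position 0: vowel (running total: 1)
  'p' at position 1: consonant
  'f' at position 2: consonant
  'l' at position 3: consonant
  'h' at position 4: consonant
  'a' at position 5: vowel (running total: 2)
Total vowels: 2

2


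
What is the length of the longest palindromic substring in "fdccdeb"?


Input: "fdccdeb"
Checking substrings for palindromes:
  [1:5] "dccd" (len 4) => palindrome
  [2:4] "cc" (len 2) => palindrome
Longest palindromic substring: "dccd" with length 4

4


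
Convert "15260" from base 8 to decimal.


Input: "15260" in base 8
Positional expansion:
  Digit '1' (value 1) x 8^4 = 4096
  Digit '5' (value 5) x 8^3 = 2560
  Digit '2' (value 2) x 8^2 = 128
  Digit '6' (value 6) x 8^1 = 48
  Digit '0' (value 0) x 8^0 = 0
Sum = 6832

6832


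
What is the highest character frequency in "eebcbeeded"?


Input: eebcbeeded
Character counts:
  'b': 2
  'c': 1
  'd': 2
  'e': 5
Maximum frequency: 5

5


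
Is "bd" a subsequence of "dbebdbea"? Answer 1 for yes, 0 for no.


Check if "bd" is a subsequence of "dbebdbea"
Greedy scan:
  Position 0 ('d'): no match needed
  Position 1 ('b'): matches sub[0] = 'b'
  Position 2 ('e'): no match needed
  Position 3 ('b'): no match needed
  Position 4 ('d'): matches sub[1] = 'd'
  Position 5 ('b'): no match needed
  Position 6 ('e'): no match needed
  Position 7 ('a'): no match needed
All 2 characters matched => is a subsequence

1


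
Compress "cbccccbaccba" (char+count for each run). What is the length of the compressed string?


Input: cbccccbaccba
Runs:
  'c' x 1 => "c1"
  'b' x 1 => "b1"
  'c' x 4 => "c4"
  'b' x 1 => "b1"
  'a' x 1 => "a1"
  'c' x 2 => "c2"
  'b' x 1 => "b1"
  'a' x 1 => "a1"
Compressed: "c1b1c4b1a1c2b1a1"
Compressed length: 16

16


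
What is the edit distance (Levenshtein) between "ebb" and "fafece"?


Computing edit distance: "ebb" -> "fafece"
DP table:
           f    a    f    e    c    e
      0    1    2    3    4    5    6
  e   1    1    2    3    3    4    5
  b   2    2    2    3    4    4    5
  b   3    3    3    3    4    5    5
Edit distance = dp[3][6] = 5

5


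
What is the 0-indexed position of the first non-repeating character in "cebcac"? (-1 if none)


Input: cebcac
Character frequencies:
  'a': 1
  'b': 1
  'c': 3
  'e': 1
Scanning left to right for freq == 1:
  Position 0 ('c'): freq=3, skip
  Position 1 ('e'): unique! => answer = 1

1


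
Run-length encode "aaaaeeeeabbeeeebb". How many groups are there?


Input: aaaaeeeeabbeeeebb
Scanning for consecutive runs:
  Group 1: 'a' x 4 (positions 0-3)
  Group 2: 'e' x 4 (positions 4-7)
  Group 3: 'a' x 1 (positions 8-8)
  Group 4: 'b' x 2 (positions 9-10)
  Group 5: 'e' x 4 (positions 11-14)
  Group 6: 'b' x 2 (positions 15-16)
Total groups: 6

6


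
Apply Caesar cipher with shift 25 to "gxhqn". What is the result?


Caesar cipher: shift "gxhqn" by 25
  'g' (pos 6) + 25 = pos 5 = 'f'
  'x' (pos 23) + 25 = pos 22 = 'w'
  'h' (pos 7) + 25 = pos 6 = 'g'
  'q' (pos 16) + 25 = pos 15 = 'p'
  'n' (pos 13) + 25 = pos 12 = 'm'
Result: fwgpm

fwgpm


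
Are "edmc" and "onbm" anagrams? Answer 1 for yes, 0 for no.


Strings: "edmc", "onbm"
Sorted first:  cdem
Sorted second: bmno
Differ at position 0: 'c' vs 'b' => not anagrams

0


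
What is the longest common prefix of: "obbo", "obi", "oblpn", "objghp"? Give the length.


Words: obbo, obi, oblpn, objghp
  Position 0: all 'o' => match
  Position 1: all 'b' => match
  Position 2: ('b', 'i', 'l', 'j') => mismatch, stop
LCP = "ob" (length 2)

2


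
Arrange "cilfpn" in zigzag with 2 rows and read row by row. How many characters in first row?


Zigzag "cilfpn" into 2 rows:
Placing characters:
  'c' => row 0
  'i' => row 1
  'l' => row 0
  'f' => row 1
  'p' => row 0
  'n' => row 1
Rows:
  Row 0: "clp"
  Row 1: "ifn"
First row length: 3

3


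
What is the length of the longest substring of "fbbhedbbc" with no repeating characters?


Input: "fbbhedbbc"
Sliding window (track last position of each char):
  Position 0 ('f'): window [0,0] length 1 -- new best
  Position 1 ('b'): window [0,1] length 2 -- new best
  Position 2 ('b'): repeat (last at 1), move window start to 2
  Position 2 ('b'): window [2,2] length 1
  Position 3 ('h'): window [2,3] length 2
  Position 4 ('e'): window [2,4] length 3 -- new best
  Position 5 ('d'): window [2,5] length 4 -- new best
  Position 6 ('b'): repeat (last at 2), move window start to 3
  Position 6 ('b'): window [3,6] length 4
  Position 7 ('b'): repeat (last at 6), move window start to 7
  Position 7 ('b'): window [7,7] length 1
  Position 8 ('c'): window [7,8] length 2
Longest substring with no repeats: "bhed" with length 4

4


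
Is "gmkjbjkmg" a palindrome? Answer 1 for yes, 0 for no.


Input: gmkjbjkmg
Reversed: gmkjbjkmg
  Compare pos 0 ('g') with pos 8 ('g'): match
  Compare pos 1 ('m') with pos 7 ('m'): match
  Compare pos 2 ('k') with pos 6 ('k'): match
  Compare pos 3 ('j') with pos 5 ('j'): match
Result: palindrome

1


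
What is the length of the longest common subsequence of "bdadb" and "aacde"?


LCS of "bdadb" and "aacde"
DP table:
           a    a    c    d    e
      0    0    0    0    0    0
  b   0    0    0    0    0    0
  d   0    0    0    0    1    1
  a   0    1    1    1    1    1
  d   0    1    1    1    2    2
  b   0    1    1    1    2    2
LCS length = dp[5][5] = 2

2


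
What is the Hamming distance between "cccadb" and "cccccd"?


Comparing "cccadb" and "cccccd" position by position:
  Position 0: 'c' vs 'c' => same
  Position 1: 'c' vs 'c' => same
  Position 2: 'c' vs 'c' => same
  Position 3: 'a' vs 'c' => differ
  Position 4: 'd' vs 'c' => differ
  Position 5: 'b' vs 'd' => differ
Total differences (Hamming distance): 3

3


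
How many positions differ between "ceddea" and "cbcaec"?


Comparing "ceddea" and "cbcaec" position by position:
  Position 0: 'c' vs 'c' => same
  Position 1: 'e' vs 'b' => DIFFER
  Position 2: 'd' vs 'c' => DIFFER
  Position 3: 'd' vs 'a' => DIFFER
  Position 4: 'e' vs 'e' => same
  Position 5: 'a' vs 'c' => DIFFER
Positions that differ: 4

4


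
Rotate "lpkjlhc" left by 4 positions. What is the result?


Input: "lpkjlhc", rotate left by 4
First 4 characters: "lpkj"
Remaining characters: "lhc"
Concatenate remaining + first: "lhc" + "lpkj" = "lhclpkj"

lhclpkj


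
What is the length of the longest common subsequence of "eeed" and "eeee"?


LCS of "eeed" and "eeee"
DP table:
           e    e    e    e
      0    0    0    0    0
  e   0    1    1    1    1
  e   0    1    2    2    2
  e   0    1    2    3    3
  d   0    1    2    3    3
LCS length = dp[4][4] = 3

3


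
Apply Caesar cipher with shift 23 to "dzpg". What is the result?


Caesar cipher: shift "dzpg" by 23
  'd' (pos 3) + 23 = pos 0 = 'a'
  'z' (pos 25) + 23 = pos 22 = 'w'
  'p' (pos 15) + 23 = pos 12 = 'm'
  'g' (pos 6) + 23 = pos 3 = 'd'
Result: awmd

awmd


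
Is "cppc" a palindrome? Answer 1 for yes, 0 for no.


Input: cppc
Reversed: cppc
  Compare pos 0 ('c') with pos 3 ('c'): match
  Compare pos 1 ('p') with pos 2 ('p'): match
Result: palindrome

1


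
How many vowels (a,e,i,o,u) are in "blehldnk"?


Input: blehldnk
Checking each character:
  'b' at position 0: consonant
  'l' at position 1: consonant
  'e' at position 2: vowel (running total: 1)
  'h' at position 3: consonant
  'l' at position 4: consonant
  'd' at position 5: consonant
  'n' at position 6: consonant
  'k' at position 7: consonant
Total vowels: 1

1


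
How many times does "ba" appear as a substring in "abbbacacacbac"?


Searching for "ba" in "abbbacacacbac"
Scanning each position:
  Position 0: "ab" => no
  Position 1: "bb" => no
  Position 2: "bb" => no
  Position 3: "ba" => MATCH
  Position 4: "ac" => no
  Position 5: "ca" => no
  Position 6: "ac" => no
  Position 7: "ca" => no
  Position 8: "ac" => no
  Position 9: "cb" => no
  Position 10: "ba" => MATCH
  Position 11: "ac" => no
Total occurrences: 2

2


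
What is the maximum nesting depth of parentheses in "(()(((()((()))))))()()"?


Input: "(()(((()((()))))))()()"
Tracking depth:
  Position 0 '(': depth becomes 1
  Position 1 '(': depth becomes 2
  Position 2 ')': depth becomes 1
  Position 3 '(': depth becomes 2
  Position 4 '(': depth becomes 3
  Position 5 '(': depth becomes 4
  Position 6 '(': depth becomes 5
  Position 7 ')': depth becomes 4
  Position 8 '(': depth becomes 5
  Position 9 '(': depth becomes 6
  Position 10 '(': depth becomes 7
  Position 11 ')': depth becomes 6
  Position 12 ')': depth becomes 5
  Position 13 ')': depth becomes 4
  Position 14 ')': depth becomes 3
  Position 15 ')': depth becomes 2
  Position 16 ')': depth becomes 1
  Position 17 ')': depth becomes 0
  Position 18 '(': depth becomes 1
  Position 19 ')': depth becomes 0
  Position 20 '(': depth becomes 1
  Position 21 ')': depth becomes 0
Maximum depth reached: 7

7


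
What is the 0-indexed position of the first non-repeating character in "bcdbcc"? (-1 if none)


Input: bcdbcc
Character frequencies:
  'b': 2
  'c': 3
  'd': 1
Scanning left to right for freq == 1:
  Position 0 ('b'): freq=2, skip
  Position 1 ('c'): freq=3, skip
  Position 2 ('d'): unique! => answer = 2

2


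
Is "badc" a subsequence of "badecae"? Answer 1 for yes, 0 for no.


Check if "badc" is a subsequence of "badecae"
Greedy scan:
  Position 0 ('b'): matches sub[0] = 'b'
  Position 1 ('a'): matches sub[1] = 'a'
  Position 2 ('d'): matches sub[2] = 'd'
  Position 3 ('e'): no match needed
  Position 4 ('c'): matches sub[3] = 'c'
  Position 5 ('a'): no match needed
  Position 6 ('e'): no match needed
All 4 characters matched => is a subsequence

1


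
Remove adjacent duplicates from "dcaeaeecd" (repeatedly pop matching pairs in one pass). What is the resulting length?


Input: dcaeaeecd
Stack-based adjacent duplicate removal:
  Read 'd': push. Stack: d
  Read 'c': push. Stack: dc
  Read 'a': push. Stack: dca
  Read 'e': push. Stack: dcae
  Read 'a': push. Stack: dcaea
  Read 'e': push. Stack: dcaeae
  Read 'e': matches stack top 'e' => pop. Stack: dcaea
  Read 'c': push. Stack: dcaeac
  Read 'd': push. Stack: dcaeacd
Final stack: "dcaeacd" (length 7)

7


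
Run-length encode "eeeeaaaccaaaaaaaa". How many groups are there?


Input: eeeeaaaccaaaaaaaa
Scanning for consecutive runs:
  Group 1: 'e' x 4 (positions 0-3)
  Group 2: 'a' x 3 (positions 4-6)
  Group 3: 'c' x 2 (positions 7-8)
  Group 4: 'a' x 8 (positions 9-16)
Total groups: 4

4


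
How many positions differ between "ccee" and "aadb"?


Comparing "ccee" and "aadb" position by position:
  Position 0: 'c' vs 'a' => DIFFER
  Position 1: 'c' vs 'a' => DIFFER
  Position 2: 'e' vs 'd' => DIFFER
  Position 3: 'e' vs 'b' => DIFFER
Positions that differ: 4

4


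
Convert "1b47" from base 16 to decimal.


Input: "1b47" in base 16
Positional expansion:
  Digit '1' (value 1) x 16^3 = 4096
  Digit 'b' (value 11) x 16^2 = 2816
  Digit '4' (value 4) x 16^1 = 64
  Digit '7' (value 7) x 16^0 = 7
Sum = 6983

6983


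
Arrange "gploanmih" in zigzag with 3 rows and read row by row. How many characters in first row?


Zigzag "gploanmih" into 3 rows:
Placing characters:
  'g' => row 0
  'p' => row 1
  'l' => row 2
  'o' => row 1
  'a' => row 0
  'n' => row 1
  'm' => row 2
  'i' => row 1
  'h' => row 0
Rows:
  Row 0: "gah"
  Row 1: "poni"
  Row 2: "lm"
First row length: 3

3


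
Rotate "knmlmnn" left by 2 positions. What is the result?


Input: "knmlmnn", rotate left by 2
First 2 characters: "kn"
Remaining characters: "mlmnn"
Concatenate remaining + first: "mlmnn" + "kn" = "mlmnnkn"

mlmnnkn


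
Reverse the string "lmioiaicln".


Input: lmioiaicln
Reading characters right to left:
  Position 9: 'n'
  Position 8: 'l'
  Position 7: 'c'
  Position 6: 'i'
  Position 5: 'a'
  Position 4: 'i'
  Position 3: 'o'
  Position 2: 'i'
  Position 1: 'm'
  Position 0: 'l'
Reversed: nlciaioiml

nlciaioiml


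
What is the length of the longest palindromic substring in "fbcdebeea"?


Input: "fbcdebeea"
Checking substrings for palindromes:
  [4:7] "ebe" (len 3) => palindrome
  [6:8] "ee" (len 2) => palindrome
Longest palindromic substring: "ebe" with length 3

3


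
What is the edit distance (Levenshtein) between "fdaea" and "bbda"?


Computing edit distance: "fdaea" -> "bbda"
DP table:
           b    b    d    a
      0    1    2    3    4
  f   1    1    2    3    4
  d   2    2    2    2    3
  a   3    3    3    3    2
  e   4    4    4    4    3
  a   5    5    5    5    4
Edit distance = dp[5][4] = 4

4


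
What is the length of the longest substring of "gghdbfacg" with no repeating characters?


Input: "gghdbfacg"
Sliding window (track last position of each char):
  Position 0 ('g'): window [0,0] length 1 -- new best
  Position 1 ('g'): repeat (last at 0), move window start to 1
  Position 1 ('g'): window [1,1] length 1
  Position 2 ('h'): window [1,2] length 2 -- new best
  Position 3 ('d'): window [1,3] length 3 -- new best
  Position 4 ('b'): window [1,4] length 4 -- new best
  Position 5 ('f'): window [1,5] length 5 -- new best
  Position 6 ('a'): window [1,6] length 6 -- new best
  Position 7 ('c'): window [1,7] length 7 -- new best
  Position 8 ('g'): repeat (last at 1), move window start to 2
  Position 8 ('g'): window [2,8] length 7
Longest substring with no repeats: "ghdbfac" with length 7

7


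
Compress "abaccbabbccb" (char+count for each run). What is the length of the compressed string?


Input: abaccbabbccb
Runs:
  'a' x 1 => "a1"
  'b' x 1 => "b1"
  'a' x 1 => "a1"
  'c' x 2 => "c2"
  'b' x 1 => "b1"
  'a' x 1 => "a1"
  'b' x 2 => "b2"
  'c' x 2 => "c2"
  'b' x 1 => "b1"
Compressed: "a1b1a1c2b1a1b2c2b1"
Compressed length: 18

18


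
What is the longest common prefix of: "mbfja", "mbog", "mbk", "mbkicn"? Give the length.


Words: mbfja, mbog, mbk, mbkicn
  Position 0: all 'm' => match
  Position 1: all 'b' => match
  Position 2: ('f', 'o', 'k', 'k') => mismatch, stop
LCP = "mb" (length 2)

2


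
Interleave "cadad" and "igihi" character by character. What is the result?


Interleaving "cadad" and "igihi":
  Position 0: 'c' from first, 'i' from second => "ci"
  Position 1: 'a' from first, 'g' from second => "ag"
  Position 2: 'd' from first, 'i' from second => "di"
  Position 3: 'a' from first, 'h' from second => "ah"
  Position 4: 'd' from first, 'i' from second => "di"
Result: ciagdiahdi

ciagdiahdi


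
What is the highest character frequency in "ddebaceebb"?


Input: ddebaceebb
Character counts:
  'a': 1
  'b': 3
  'c': 1
  'd': 2
  'e': 3
Maximum frequency: 3

3


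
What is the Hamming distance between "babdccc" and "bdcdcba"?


Comparing "babdccc" and "bdcdcba" position by position:
  Position 0: 'b' vs 'b' => same
  Position 1: 'a' vs 'd' => differ
  Position 2: 'b' vs 'c' => differ
  Position 3: 'd' vs 'd' => same
  Position 4: 'c' vs 'c' => same
  Position 5: 'c' vs 'b' => differ
  Position 6: 'c' vs 'a' => differ
Total differences (Hamming distance): 4

4


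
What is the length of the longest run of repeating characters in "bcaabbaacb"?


Input: "bcaabbaacb"
Scanning for longest run:
  Position 1 ('c'): new char, reset run to 1
  Position 2 ('a'): new char, reset run to 1
  Position 3 ('a'): continues run of 'a', length=2
  Position 4 ('b'): new char, reset run to 1
  Position 5 ('b'): continues run of 'b', length=2
  Position 6 ('a'): new char, reset run to 1
  Position 7 ('a'): continues run of 'a', length=2
  Position 8 ('c'): new char, reset run to 1
  Position 9 ('b'): new char, reset run to 1
Longest run: 'a' with length 2

2


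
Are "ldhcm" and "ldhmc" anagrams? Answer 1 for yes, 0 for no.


Strings: "ldhcm", "ldhmc"
Sorted first:  cdhlm
Sorted second: cdhlm
Sorted forms match => anagrams

1


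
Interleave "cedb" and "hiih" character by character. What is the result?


Interleaving "cedb" and "hiih":
  Position 0: 'c' from first, 'h' from second => "ch"
  Position 1: 'e' from first, 'i' from second => "ei"
  Position 2: 'd' from first, 'i' from second => "di"
  Position 3: 'b' from first, 'h' from second => "bh"
Result: cheidibh

cheidibh


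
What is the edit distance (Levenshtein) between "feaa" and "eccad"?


Computing edit distance: "feaa" -> "eccad"
DP table:
           e    c    c    a    d
      0    1    2    3    4    5
  f   1    1    2    3    4    5
  e   2    1    2    3    4    5
  a   3    2    2    3    3    4
  a   4    3    3    3    3    4
Edit distance = dp[4][5] = 4

4


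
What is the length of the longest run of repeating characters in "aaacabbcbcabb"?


Input: "aaacabbcbcabb"
Scanning for longest run:
  Position 1 ('a'): continues run of 'a', length=2
  Position 2 ('a'): continues run of 'a', length=3
  Position 3 ('c'): new char, reset run to 1
  Position 4 ('a'): new char, reset run to 1
  Position 5 ('b'): new char, reset run to 1
  Position 6 ('b'): continues run of 'b', length=2
  Position 7 ('c'): new char, reset run to 1
  Position 8 ('b'): new char, reset run to 1
  Position 9 ('c'): new char, reset run to 1
  Position 10 ('a'): new char, reset run to 1
  Position 11 ('b'): new char, reset run to 1
  Position 12 ('b'): continues run of 'b', length=2
Longest run: 'a' with length 3

3


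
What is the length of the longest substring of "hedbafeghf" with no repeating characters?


Input: "hedbafeghf"
Sliding window (track last position of each char):
  Position 0 ('h'): window [0,0] length 1 -- new best
  Position 1 ('e'): window [0,1] length 2 -- new best
  Position 2 ('d'): window [0,2] length 3 -- new best
  Position 3 ('b'): window [0,3] length 4 -- new best
  Position 4 ('a'): window [0,4] length 5 -- new best
  Position 5 ('f'): window [0,5] length 6 -- new best
  Position 6 ('e'): repeat (last at 1), move window start to 2
  Position 6 ('e'): window [2,6] length 5
  Position 7 ('g'): window [2,7] length 6
  Position 8 ('h'): window [2,8] length 7 -- new best
  Position 9 ('f'): repeat (last at 5), move window start to 6
  Position 9 ('f'): window [6,9] length 4
Longest substring with no repeats: "dbafegh" with length 7

7


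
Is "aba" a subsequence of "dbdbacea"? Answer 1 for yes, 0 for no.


Check if "aba" is a subsequence of "dbdbacea"
Greedy scan:
  Position 0 ('d'): no match needed
  Position 1 ('b'): no match needed
  Position 2 ('d'): no match needed
  Position 3 ('b'): no match needed
  Position 4 ('a'): matches sub[0] = 'a'
  Position 5 ('c'): no match needed
  Position 6 ('e'): no match needed
  Position 7 ('a'): no match needed
Only matched 1/3 characters => not a subsequence

0


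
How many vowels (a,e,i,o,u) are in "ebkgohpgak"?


Input: ebkgohpgak
Checking each character:
  'e' at position 0: vowel (running total: 1)
  'b' at position 1: consonant
  'k' at position 2: consonant
  'g' at position 3: consonant
  'o' at position 4: vowel (running total: 2)
  'h' at position 5: consonant
  'p' at position 6: consonant
  'g' at position 7: consonant
  'a' at position 8: vowel (running total: 3)
  'k' at position 9: consonant
Total vowels: 3

3


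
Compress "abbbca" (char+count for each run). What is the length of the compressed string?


Input: abbbca
Runs:
  'a' x 1 => "a1"
  'b' x 3 => "b3"
  'c' x 1 => "c1"
  'a' x 1 => "a1"
Compressed: "a1b3c1a1"
Compressed length: 8

8


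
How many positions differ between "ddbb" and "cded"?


Comparing "ddbb" and "cded" position by position:
  Position 0: 'd' vs 'c' => DIFFER
  Position 1: 'd' vs 'd' => same
  Position 2: 'b' vs 'e' => DIFFER
  Position 3: 'b' vs 'd' => DIFFER
Positions that differ: 3

3


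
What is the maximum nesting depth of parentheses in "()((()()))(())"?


Input: "()((()()))(())"
Tracking depth:
  Position 0 '(': depth becomes 1
  Position 1 ')': depth becomes 0
  Position 2 '(': depth becomes 1
  Position 3 '(': depth becomes 2
  Position 4 '(': depth becomes 3
  Position 5 ')': depth becomes 2
  Position 6 '(': depth becomes 3
  Position 7 ')': depth becomes 2
  Position 8 ')': depth becomes 1
  Position 9 ')': depth becomes 0
  Position 10 '(': depth becomes 1
  Position 11 '(': depth becomes 2
  Position 12 ')': depth becomes 1
  Position 13 ')': depth becomes 0
Maximum depth reached: 3

3


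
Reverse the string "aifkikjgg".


Input: aifkikjgg
Reading characters right to left:
  Position 8: 'g'
  Position 7: 'g'
  Position 6: 'j'
  Position 5: 'k'
  Position 4: 'i'
  Position 3: 'k'
  Position 2: 'f'
  Position 1: 'i'
  Position 0: 'a'
Reversed: ggjkikfia

ggjkikfia


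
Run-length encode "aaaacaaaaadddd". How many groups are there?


Input: aaaacaaaaadddd
Scanning for consecutive runs:
  Group 1: 'a' x 4 (positions 0-3)
  Group 2: 'c' x 1 (positions 4-4)
  Group 3: 'a' x 5 (positions 5-9)
  Group 4: 'd' x 4 (positions 10-13)
Total groups: 4

4


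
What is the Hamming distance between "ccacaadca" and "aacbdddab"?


Comparing "ccacaadca" and "aacbdddab" position by position:
  Position 0: 'c' vs 'a' => differ
  Position 1: 'c' vs 'a' => differ
  Position 2: 'a' vs 'c' => differ
  Position 3: 'c' vs 'b' => differ
  Position 4: 'a' vs 'd' => differ
  Position 5: 'a' vs 'd' => differ
  Position 6: 'd' vs 'd' => same
  Position 7: 'c' vs 'a' => differ
  Position 8: 'a' vs 'b' => differ
Total differences (Hamming distance): 8

8


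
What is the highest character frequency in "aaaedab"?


Input: aaaedab
Character counts:
  'a': 4
  'b': 1
  'd': 1
  'e': 1
Maximum frequency: 4

4


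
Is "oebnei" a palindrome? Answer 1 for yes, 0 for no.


Input: oebnei
Reversed: ienbeo
  Compare pos 0 ('o') with pos 5 ('i'): MISMATCH
  Compare pos 1 ('e') with pos 4 ('e'): match
  Compare pos 2 ('b') with pos 3 ('n'): MISMATCH
Result: not a palindrome

0


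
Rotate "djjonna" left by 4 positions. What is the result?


Input: "djjonna", rotate left by 4
First 4 characters: "djjo"
Remaining characters: "nna"
Concatenate remaining + first: "nna" + "djjo" = "nnadjjo"

nnadjjo


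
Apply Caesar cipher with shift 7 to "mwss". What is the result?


Caesar cipher: shift "mwss" by 7
  'm' (pos 12) + 7 = pos 19 = 't'
  'w' (pos 22) + 7 = pos 3 = 'd'
  's' (pos 18) + 7 = pos 25 = 'z'
  's' (pos 18) + 7 = pos 25 = 'z'
Result: tdzz

tdzz


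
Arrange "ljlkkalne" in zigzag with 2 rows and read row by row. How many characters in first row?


Zigzag "ljlkkalne" into 2 rows:
Placing characters:
  'l' => row 0
  'j' => row 1
  'l' => row 0
  'k' => row 1
  'k' => row 0
  'a' => row 1
  'l' => row 0
  'n' => row 1
  'e' => row 0
Rows:
  Row 0: "llkle"
  Row 1: "jkan"
First row length: 5

5


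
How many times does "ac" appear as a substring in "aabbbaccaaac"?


Searching for "ac" in "aabbbaccaaac"
Scanning each position:
  Position 0: "aa" => no
  Position 1: "ab" => no
  Position 2: "bb" => no
  Position 3: "bb" => no
  Position 4: "ba" => no
  Position 5: "ac" => MATCH
  Position 6: "cc" => no
  Position 7: "ca" => no
  Position 8: "aa" => no
  Position 9: "aa" => no
  Position 10: "ac" => MATCH
Total occurrences: 2

2


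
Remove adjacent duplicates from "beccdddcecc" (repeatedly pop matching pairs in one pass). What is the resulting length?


Input: beccdddcecc
Stack-based adjacent duplicate removal:
  Read 'b': push. Stack: b
  Read 'e': push. Stack: be
  Read 'c': push. Stack: bec
  Read 'c': matches stack top 'c' => pop. Stack: be
  Read 'd': push. Stack: bed
  Read 'd': matches stack top 'd' => pop. Stack: be
  Read 'd': push. Stack: bed
  Read 'c': push. Stack: bedc
  Read 'e': push. Stack: bedce
  Read 'c': push. Stack: bedcec
  Read 'c': matches stack top 'c' => pop. Stack: bedce
Final stack: "bedce" (length 5)

5


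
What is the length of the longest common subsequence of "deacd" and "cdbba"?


LCS of "deacd" and "cdbba"
DP table:
           c    d    b    b    a
      0    0    0    0    0    0
  d   0    0    1    1    1    1
  e   0    0    1    1    1    1
  a   0    0    1    1    1    2
  c   0    1    1    1    1    2
  d   0    1    2    2    2    2
LCS length = dp[5][5] = 2

2


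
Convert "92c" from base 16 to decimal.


Input: "92c" in base 16
Positional expansion:
  Digit '9' (value 9) x 16^2 = 2304
  Digit '2' (value 2) x 16^1 = 32
  Digit 'c' (value 12) x 16^0 = 12
Sum = 2348

2348


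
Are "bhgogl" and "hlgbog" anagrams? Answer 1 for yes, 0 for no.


Strings: "bhgogl", "hlgbog"
Sorted first:  bgghlo
Sorted second: bgghlo
Sorted forms match => anagrams

1


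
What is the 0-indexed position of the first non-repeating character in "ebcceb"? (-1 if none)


Input: ebcceb
Character frequencies:
  'b': 2
  'c': 2
  'e': 2
Scanning left to right for freq == 1:
  Position 0 ('e'): freq=2, skip
  Position 1 ('b'): freq=2, skip
  Position 2 ('c'): freq=2, skip
  Position 3 ('c'): freq=2, skip
  Position 4 ('e'): freq=2, skip
  Position 5 ('b'): freq=2, skip
  No unique character found => answer = -1

-1


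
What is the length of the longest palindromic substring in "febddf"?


Input: "febddf"
Checking substrings for palindromes:
  [3:5] "dd" (len 2) => palindrome
Longest palindromic substring: "dd" with length 2

2


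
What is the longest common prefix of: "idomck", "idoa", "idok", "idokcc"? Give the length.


Words: idomck, idoa, idok, idokcc
  Position 0: all 'i' => match
  Position 1: all 'd' => match
  Position 2: all 'o' => match
  Position 3: ('m', 'a', 'k', 'k') => mismatch, stop
LCP = "ido" (length 3)

3


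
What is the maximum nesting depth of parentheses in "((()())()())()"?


Input: "((()())()())()"
Tracking depth:
  Position 0 '(': depth becomes 1
  Position 1 '(': depth becomes 2
  Position 2 '(': depth becomes 3
  Position 3 ')': depth becomes 2
  Position 4 '(': depth becomes 3
  Position 5 ')': depth becomes 2
  Position 6 ')': depth becomes 1
  Position 7 '(': depth becomes 2
  Position 8 ')': depth becomes 1
  Position 9 '(': depth becomes 2
  Position 10 ')': depth becomes 1
  Position 11 ')': depth becomes 0
  Position 12 '(': depth becomes 1
  Position 13 ')': depth becomes 0
Maximum depth reached: 3

3


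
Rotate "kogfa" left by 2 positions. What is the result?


Input: "kogfa", rotate left by 2
First 2 characters: "ko"
Remaining characters: "gfa"
Concatenate remaining + first: "gfa" + "ko" = "gfako"

gfako


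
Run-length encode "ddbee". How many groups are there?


Input: ddbee
Scanning for consecutive runs:
  Group 1: 'd' x 2 (positions 0-1)
  Group 2: 'b' x 1 (positions 2-2)
  Group 3: 'e' x 2 (positions 3-4)
Total groups: 3

3


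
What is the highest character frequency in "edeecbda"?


Input: edeecbda
Character counts:
  'a': 1
  'b': 1
  'c': 1
  'd': 2
  'e': 3
Maximum frequency: 3

3


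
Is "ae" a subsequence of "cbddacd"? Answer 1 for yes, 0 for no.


Check if "ae" is a subsequence of "cbddacd"
Greedy scan:
  Position 0 ('c'): no match needed
  Position 1 ('b'): no match needed
  Position 2 ('d'): no match needed
  Position 3 ('d'): no match needed
  Position 4 ('a'): matches sub[0] = 'a'
  Position 5 ('c'): no match needed
  Position 6 ('d'): no match needed
Only matched 1/2 characters => not a subsequence

0


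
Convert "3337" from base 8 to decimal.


Input: "3337" in base 8
Positional expansion:
  Digit '3' (value 3) x 8^3 = 1536
  Digit '3' (value 3) x 8^2 = 192
  Digit '3' (value 3) x 8^1 = 24
  Digit '7' (value 7) x 8^0 = 7
Sum = 1759

1759


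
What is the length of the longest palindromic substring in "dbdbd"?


Input: "dbdbd"
Checking substrings for palindromes:
  [0:5] "dbdbd" (len 5) => palindrome
  [0:3] "dbd" (len 3) => palindrome
  [1:4] "bdb" (len 3) => palindrome
  [2:5] "dbd" (len 3) => palindrome
Longest palindromic substring: "dbdbd" with length 5

5


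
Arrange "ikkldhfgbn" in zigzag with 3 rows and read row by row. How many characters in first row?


Zigzag "ikkldhfgbn" into 3 rows:
Placing characters:
  'i' => row 0
  'k' => row 1
  'k' => row 2
  'l' => row 1
  'd' => row 0
  'h' => row 1
  'f' => row 2
  'g' => row 1
  'b' => row 0
  'n' => row 1
Rows:
  Row 0: "idb"
  Row 1: "klhgn"
  Row 2: "kf"
First row length: 3

3


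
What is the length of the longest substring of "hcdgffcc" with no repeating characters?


Input: "hcdgffcc"
Sliding window (track last position of each char):
  Position 0 ('h'): window [0,0] length 1 -- new best
  Position 1 ('c'): window [0,1] length 2 -- new best
  Position 2 ('d'): window [0,2] length 3 -- new best
  Position 3 ('g'): window [0,3] length 4 -- new best
  Position 4 ('f'): window [0,4] length 5 -- new best
  Position 5 ('f'): repeat (last at 4), move window start to 5
  Position 5 ('f'): window [5,5] length 1
  Position 6 ('c'): window [5,6] length 2
  Position 7 ('c'): repeat (last at 6), move window start to 7
  Position 7 ('c'): window [7,7] length 1
Longest substring with no repeats: "hcdgf" with length 5

5


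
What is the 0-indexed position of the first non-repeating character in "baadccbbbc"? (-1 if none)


Input: baadccbbbc
Character frequencies:
  'a': 2
  'b': 4
  'c': 3
  'd': 1
Scanning left to right for freq == 1:
  Position 0 ('b'): freq=4, skip
  Position 1 ('a'): freq=2, skip
  Position 2 ('a'): freq=2, skip
  Position 3 ('d'): unique! => answer = 3

3


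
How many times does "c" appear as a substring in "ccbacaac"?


Searching for "c" in "ccbacaac"
Scanning each position:
  Position 0: "c" => MATCH
  Position 1: "c" => MATCH
  Position 2: "b" => no
  Position 3: "a" => no
  Position 4: "c" => MATCH
  Position 5: "a" => no
  Position 6: "a" => no
  Position 7: "c" => MATCH
Total occurrences: 4

4


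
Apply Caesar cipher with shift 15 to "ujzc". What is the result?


Caesar cipher: shift "ujzc" by 15
  'u' (pos 20) + 15 = pos 9 = 'j'
  'j' (pos 9) + 15 = pos 24 = 'y'
  'z' (pos 25) + 15 = pos 14 = 'o'
  'c' (pos 2) + 15 = pos 17 = 'r'
Result: jyor

jyor


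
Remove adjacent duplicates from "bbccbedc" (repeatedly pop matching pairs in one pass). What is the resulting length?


Input: bbccbedc
Stack-based adjacent duplicate removal:
  Read 'b': push. Stack: b
  Read 'b': matches stack top 'b' => pop. Stack: (empty)
  Read 'c': push. Stack: c
  Read 'c': matches stack top 'c' => pop. Stack: (empty)
  Read 'b': push. Stack: b
  Read 'e': push. Stack: be
  Read 'd': push. Stack: bed
  Read 'c': push. Stack: bedc
Final stack: "bedc" (length 4)

4


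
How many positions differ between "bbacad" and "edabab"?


Comparing "bbacad" and "edabab" position by position:
  Position 0: 'b' vs 'e' => DIFFER
  Position 1: 'b' vs 'd' => DIFFER
  Position 2: 'a' vs 'a' => same
  Position 3: 'c' vs 'b' => DIFFER
  Position 4: 'a' vs 'a' => same
  Position 5: 'd' vs 'b' => DIFFER
Positions that differ: 4

4


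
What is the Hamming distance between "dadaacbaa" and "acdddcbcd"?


Comparing "dadaacbaa" and "acdddcbcd" position by position:
  Position 0: 'd' vs 'a' => differ
  Position 1: 'a' vs 'c' => differ
  Position 2: 'd' vs 'd' => same
  Position 3: 'a' vs 'd' => differ
  Position 4: 'a' vs 'd' => differ
  Position 5: 'c' vs 'c' => same
  Position 6: 'b' vs 'b' => same
  Position 7: 'a' vs 'c' => differ
  Position 8: 'a' vs 'd' => differ
Total differences (Hamming distance): 6

6


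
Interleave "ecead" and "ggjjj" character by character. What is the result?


Interleaving "ecead" and "ggjjj":
  Position 0: 'e' from first, 'g' from second => "eg"
  Position 1: 'c' from first, 'g' from second => "cg"
  Position 2: 'e' from first, 'j' from second => "ej"
  Position 3: 'a' from first, 'j' from second => "aj"
  Position 4: 'd' from first, 'j' from second => "dj"
Result: egcgejajdj

egcgejajdj
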